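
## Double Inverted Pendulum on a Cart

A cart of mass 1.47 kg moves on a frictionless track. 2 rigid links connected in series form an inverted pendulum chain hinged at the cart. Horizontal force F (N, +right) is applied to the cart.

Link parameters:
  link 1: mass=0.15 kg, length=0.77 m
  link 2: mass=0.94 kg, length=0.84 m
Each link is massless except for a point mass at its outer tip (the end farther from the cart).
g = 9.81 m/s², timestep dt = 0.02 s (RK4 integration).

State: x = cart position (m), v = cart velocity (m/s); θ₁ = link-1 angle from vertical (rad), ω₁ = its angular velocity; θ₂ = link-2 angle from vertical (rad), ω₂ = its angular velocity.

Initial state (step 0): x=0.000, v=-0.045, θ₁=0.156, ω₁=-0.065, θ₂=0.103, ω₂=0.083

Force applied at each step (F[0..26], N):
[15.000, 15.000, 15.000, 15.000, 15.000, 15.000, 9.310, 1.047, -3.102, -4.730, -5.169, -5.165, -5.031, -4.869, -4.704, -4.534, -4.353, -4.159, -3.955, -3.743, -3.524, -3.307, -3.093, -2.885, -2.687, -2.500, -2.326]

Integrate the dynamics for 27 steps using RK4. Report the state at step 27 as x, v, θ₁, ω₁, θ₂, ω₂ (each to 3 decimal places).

Answer: x=0.332, v=0.187, θ₁=-0.039, ω₁=-0.011, θ₂=-0.031, ω₂=-0.053

Derivation:
apply F[0]=+15.000 → step 1: x=0.001, v=0.134, θ₁=0.154, ω₁=-0.164, θ₂=0.104, ω₂=-0.014
apply F[1]=+15.000 → step 2: x=0.005, v=0.314, θ₁=0.149, ω₁=-0.271, θ₂=0.102, ω₂=-0.105
apply F[2]=+15.000 → step 3: x=0.013, v=0.495, θ₁=0.143, ω₁=-0.387, θ₂=0.100, ω₂=-0.189
apply F[3]=+15.000 → step 4: x=0.025, v=0.677, θ₁=0.134, ω₁=-0.515, θ₂=0.095, ω₂=-0.265
apply F[4]=+15.000 → step 5: x=0.041, v=0.861, θ₁=0.122, ω₁=-0.658, θ₂=0.089, ω₂=-0.331
apply F[5]=+15.000 → step 6: x=0.060, v=1.048, θ₁=0.107, ω₁=-0.821, θ₂=0.082, ω₂=-0.383
apply F[6]=+9.310 → step 7: x=0.082, v=1.160, θ₁=0.090, ω₁=-0.908, θ₂=0.074, ω₂=-0.418
apply F[7]=+1.047 → step 8: x=0.105, v=1.164, θ₁=0.072, ω₁=-0.875, θ₂=0.065, ω₂=-0.436
apply F[8]=-3.102 → step 9: x=0.128, v=1.113, θ₁=0.056, ω₁=-0.788, θ₂=0.056, ω₂=-0.441
apply F[9]=-4.730 → step 10: x=0.149, v=1.042, θ₁=0.041, ω₁=-0.690, θ₂=0.048, ω₂=-0.435
apply F[10]=-5.169 → step 11: x=0.169, v=0.967, θ₁=0.028, ω₁=-0.597, θ₂=0.039, ω₂=-0.420
apply F[11]=-5.165 → step 12: x=0.188, v=0.894, θ₁=0.017, ω₁=-0.516, θ₂=0.031, ω₂=-0.400
apply F[12]=-5.031 → step 13: x=0.205, v=0.824, θ₁=0.007, ω₁=-0.444, θ₂=0.023, ω₂=-0.376
apply F[13]=-4.869 → step 14: x=0.221, v=0.757, θ₁=-0.001, ω₁=-0.382, θ₂=0.016, ω₂=-0.349
apply F[14]=-4.704 → step 15: x=0.235, v=0.694, θ₁=-0.008, ω₁=-0.328, θ₂=0.009, ω₂=-0.320
apply F[15]=-4.534 → step 16: x=0.249, v=0.634, θ₁=-0.014, ω₁=-0.279, θ₂=0.003, ω₂=-0.292
apply F[16]=-4.353 → step 17: x=0.261, v=0.577, θ₁=-0.019, ω₁=-0.237, θ₂=-0.002, ω₂=-0.263
apply F[17]=-4.159 → step 18: x=0.272, v=0.523, θ₁=-0.024, ω₁=-0.199, θ₂=-0.007, ω₂=-0.235
apply F[18]=-3.955 → step 19: x=0.282, v=0.473, θ₁=-0.027, ω₁=-0.165, θ₂=-0.012, ω₂=-0.209
apply F[19]=-3.743 → step 20: x=0.291, v=0.426, θ₁=-0.030, ω₁=-0.136, θ₂=-0.016, ω₂=-0.183
apply F[20]=-3.524 → step 21: x=0.299, v=0.383, θ₁=-0.033, ω₁=-0.109, θ₂=-0.019, ω₂=-0.160
apply F[21]=-3.307 → step 22: x=0.306, v=0.343, θ₁=-0.035, ω₁=-0.087, θ₂=-0.022, ω₂=-0.138
apply F[22]=-3.093 → step 23: x=0.313, v=0.306, θ₁=-0.036, ω₁=-0.067, θ₂=-0.025, ω₂=-0.118
apply F[23]=-2.885 → step 24: x=0.318, v=0.272, θ₁=-0.037, ω₁=-0.050, θ₂=-0.027, ω₂=-0.099
apply F[24]=-2.687 → step 25: x=0.324, v=0.241, θ₁=-0.038, ω₁=-0.035, θ₂=-0.029, ω₂=-0.082
apply F[25]=-2.500 → step 26: x=0.328, v=0.213, θ₁=-0.039, ω₁=-0.022, θ₂=-0.030, ω₂=-0.067
apply F[26]=-2.326 → step 27: x=0.332, v=0.187, θ₁=-0.039, ω₁=-0.011, θ₂=-0.031, ω₂=-0.053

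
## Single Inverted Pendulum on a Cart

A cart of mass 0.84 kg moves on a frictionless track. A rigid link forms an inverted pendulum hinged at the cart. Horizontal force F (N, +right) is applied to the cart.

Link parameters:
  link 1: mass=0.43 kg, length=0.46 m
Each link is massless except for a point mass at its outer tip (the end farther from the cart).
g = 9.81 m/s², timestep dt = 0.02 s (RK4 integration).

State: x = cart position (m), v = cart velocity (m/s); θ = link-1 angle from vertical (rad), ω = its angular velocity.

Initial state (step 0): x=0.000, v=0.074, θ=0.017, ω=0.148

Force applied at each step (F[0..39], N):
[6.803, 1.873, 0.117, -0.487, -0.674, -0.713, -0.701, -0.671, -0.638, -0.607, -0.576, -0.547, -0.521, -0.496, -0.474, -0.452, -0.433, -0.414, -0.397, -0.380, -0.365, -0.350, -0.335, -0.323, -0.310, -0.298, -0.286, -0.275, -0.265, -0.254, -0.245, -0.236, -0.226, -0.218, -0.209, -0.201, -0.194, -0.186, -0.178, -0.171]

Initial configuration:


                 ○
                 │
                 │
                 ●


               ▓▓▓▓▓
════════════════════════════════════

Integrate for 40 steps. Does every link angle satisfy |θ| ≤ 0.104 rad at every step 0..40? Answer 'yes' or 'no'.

Answer: yes

Derivation:
apply F[0]=+6.803 → step 1: x=0.003, v=0.234, θ=0.017, ω=-0.193
apply F[1]=+1.873 → step 2: x=0.008, v=0.277, θ=0.012, ω=-0.281
apply F[2]=+0.117 → step 3: x=0.014, v=0.279, θ=0.006, ω=-0.281
apply F[3]=-0.487 → step 4: x=0.019, v=0.267, θ=0.001, ω=-0.253
apply F[4]=-0.674 → step 5: x=0.024, v=0.251, θ=-0.004, ω=-0.219
apply F[5]=-0.713 → step 6: x=0.029, v=0.235, θ=-0.008, ω=-0.186
apply F[6]=-0.701 → step 7: x=0.034, v=0.219, θ=-0.011, ω=-0.156
apply F[7]=-0.671 → step 8: x=0.038, v=0.205, θ=-0.014, ω=-0.130
apply F[8]=-0.638 → step 9: x=0.042, v=0.191, θ=-0.017, ω=-0.107
apply F[9]=-0.607 → step 10: x=0.046, v=0.178, θ=-0.018, ω=-0.087
apply F[10]=-0.576 → step 11: x=0.049, v=0.167, θ=-0.020, ω=-0.069
apply F[11]=-0.547 → step 12: x=0.052, v=0.156, θ=-0.021, ω=-0.054
apply F[12]=-0.521 → step 13: x=0.055, v=0.145, θ=-0.022, ω=-0.041
apply F[13]=-0.496 → step 14: x=0.058, v=0.136, θ=-0.023, ω=-0.030
apply F[14]=-0.474 → step 15: x=0.061, v=0.127, θ=-0.023, ω=-0.021
apply F[15]=-0.452 → step 16: x=0.063, v=0.118, θ=-0.024, ω=-0.012
apply F[16]=-0.433 → step 17: x=0.066, v=0.111, θ=-0.024, ω=-0.005
apply F[17]=-0.414 → step 18: x=0.068, v=0.103, θ=-0.024, ω=0.001
apply F[18]=-0.397 → step 19: x=0.070, v=0.096, θ=-0.024, ω=0.006
apply F[19]=-0.380 → step 20: x=0.072, v=0.089, θ=-0.024, ω=0.010
apply F[20]=-0.365 → step 21: x=0.073, v=0.083, θ=-0.024, ω=0.014
apply F[21]=-0.350 → step 22: x=0.075, v=0.077, θ=-0.023, ω=0.017
apply F[22]=-0.335 → step 23: x=0.076, v=0.071, θ=-0.023, ω=0.019
apply F[23]=-0.323 → step 24: x=0.078, v=0.066, θ=-0.022, ω=0.021
apply F[24]=-0.310 → step 25: x=0.079, v=0.061, θ=-0.022, ω=0.023
apply F[25]=-0.298 → step 26: x=0.080, v=0.056, θ=-0.022, ω=0.024
apply F[26]=-0.286 → step 27: x=0.081, v=0.051, θ=-0.021, ω=0.025
apply F[27]=-0.275 → step 28: x=0.082, v=0.047, θ=-0.021, ω=0.026
apply F[28]=-0.265 → step 29: x=0.083, v=0.043, θ=-0.020, ω=0.027
apply F[29]=-0.254 → step 30: x=0.084, v=0.039, θ=-0.020, ω=0.027
apply F[30]=-0.245 → step 31: x=0.085, v=0.035, θ=-0.019, ω=0.027
apply F[31]=-0.236 → step 32: x=0.085, v=0.031, θ=-0.018, ω=0.027
apply F[32]=-0.226 → step 33: x=0.086, v=0.027, θ=-0.018, ω=0.027
apply F[33]=-0.218 → step 34: x=0.086, v=0.024, θ=-0.017, ω=0.027
apply F[34]=-0.209 → step 35: x=0.087, v=0.021, θ=-0.017, ω=0.027
apply F[35]=-0.201 → step 36: x=0.087, v=0.018, θ=-0.016, ω=0.027
apply F[36]=-0.194 → step 37: x=0.088, v=0.015, θ=-0.016, ω=0.027
apply F[37]=-0.186 → step 38: x=0.088, v=0.012, θ=-0.015, ω=0.026
apply F[38]=-0.178 → step 39: x=0.088, v=0.009, θ=-0.015, ω=0.026
apply F[39]=-0.171 → step 40: x=0.088, v=0.006, θ=-0.014, ω=0.025
Max |angle| over trajectory = 0.024 rad; bound = 0.104 → within bound.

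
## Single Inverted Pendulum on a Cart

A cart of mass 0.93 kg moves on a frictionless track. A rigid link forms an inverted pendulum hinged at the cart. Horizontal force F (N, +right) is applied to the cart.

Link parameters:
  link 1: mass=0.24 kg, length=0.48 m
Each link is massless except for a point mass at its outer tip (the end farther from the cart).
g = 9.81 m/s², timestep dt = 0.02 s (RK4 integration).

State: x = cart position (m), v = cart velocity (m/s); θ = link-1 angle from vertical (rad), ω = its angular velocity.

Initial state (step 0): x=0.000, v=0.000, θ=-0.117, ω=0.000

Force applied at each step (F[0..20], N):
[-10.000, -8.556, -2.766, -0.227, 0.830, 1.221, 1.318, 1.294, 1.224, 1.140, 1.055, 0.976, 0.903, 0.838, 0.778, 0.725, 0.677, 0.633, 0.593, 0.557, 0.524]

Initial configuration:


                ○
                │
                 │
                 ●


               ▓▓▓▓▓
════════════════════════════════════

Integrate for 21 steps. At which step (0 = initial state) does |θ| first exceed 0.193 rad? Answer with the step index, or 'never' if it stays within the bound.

Answer: never

Derivation:
apply F[0]=-10.000 → step 1: x=-0.002, v=-0.209, θ=-0.113, ω=0.384
apply F[1]=-8.556 → step 2: x=-0.008, v=-0.387, θ=-0.102, ω=0.709
apply F[2]=-2.766 → step 3: x=-0.016, v=-0.441, θ=-0.087, ω=0.784
apply F[3]=-0.227 → step 4: x=-0.025, v=-0.442, θ=-0.072, ω=0.753
apply F[4]=+0.830 → step 5: x=-0.034, v=-0.421, θ=-0.058, ω=0.683
apply F[5]=+1.221 → step 6: x=-0.042, v=-0.393, θ=-0.045, ω=0.603
apply F[6]=+1.318 → step 7: x=-0.049, v=-0.362, θ=-0.034, ω=0.524
apply F[7]=+1.294 → step 8: x=-0.056, v=-0.333, θ=-0.024, ω=0.451
apply F[8]=+1.224 → step 9: x=-0.063, v=-0.306, θ=-0.015, ω=0.386
apply F[9]=+1.140 → step 10: x=-0.069, v=-0.281, θ=-0.008, ω=0.329
apply F[10]=+1.055 → step 11: x=-0.074, v=-0.258, θ=-0.002, ω=0.279
apply F[11]=+0.976 → step 12: x=-0.079, v=-0.237, θ=0.003, ω=0.236
apply F[12]=+0.903 → step 13: x=-0.084, v=-0.218, θ=0.007, ω=0.198
apply F[13]=+0.838 → step 14: x=-0.088, v=-0.200, θ=0.011, ω=0.165
apply F[14]=+0.778 → step 15: x=-0.092, v=-0.184, θ=0.014, ω=0.137
apply F[15]=+0.725 → step 16: x=-0.095, v=-0.169, θ=0.016, ω=0.112
apply F[16]=+0.677 → step 17: x=-0.098, v=-0.155, θ=0.018, ω=0.091
apply F[17]=+0.633 → step 18: x=-0.101, v=-0.143, θ=0.020, ω=0.072
apply F[18]=+0.593 → step 19: x=-0.104, v=-0.131, θ=0.021, ω=0.056
apply F[19]=+0.557 → step 20: x=-0.107, v=-0.120, θ=0.022, ω=0.043
apply F[20]=+0.524 → step 21: x=-0.109, v=-0.110, θ=0.023, ω=0.031
max |θ| = 0.117 ≤ 0.193 over all 22 states.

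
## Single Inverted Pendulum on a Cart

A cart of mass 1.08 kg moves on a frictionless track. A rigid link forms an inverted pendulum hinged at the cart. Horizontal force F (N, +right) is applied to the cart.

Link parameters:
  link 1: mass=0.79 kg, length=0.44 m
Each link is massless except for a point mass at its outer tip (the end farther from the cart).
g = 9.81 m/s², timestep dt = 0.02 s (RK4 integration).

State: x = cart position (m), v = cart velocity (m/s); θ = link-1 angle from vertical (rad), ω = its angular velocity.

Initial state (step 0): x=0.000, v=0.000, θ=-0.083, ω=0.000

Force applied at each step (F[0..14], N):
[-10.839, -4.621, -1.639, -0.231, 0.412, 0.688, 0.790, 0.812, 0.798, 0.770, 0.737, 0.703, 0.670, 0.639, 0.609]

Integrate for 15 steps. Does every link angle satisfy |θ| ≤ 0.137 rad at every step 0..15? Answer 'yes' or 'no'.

Answer: yes

Derivation:
apply F[0]=-10.839 → step 1: x=-0.002, v=-0.188, θ=-0.079, ω=0.390
apply F[1]=-4.621 → step 2: x=-0.006, v=-0.263, θ=-0.070, ω=0.526
apply F[2]=-1.639 → step 3: x=-0.012, v=-0.284, θ=-0.059, ω=0.545
apply F[3]=-0.231 → step 4: x=-0.017, v=-0.281, θ=-0.049, ω=0.513
apply F[4]=+0.412 → step 5: x=-0.023, v=-0.267, θ=-0.039, ω=0.462
apply F[5]=+0.688 → step 6: x=-0.028, v=-0.249, θ=-0.030, ω=0.407
apply F[6]=+0.790 → step 7: x=-0.033, v=-0.231, θ=-0.023, ω=0.353
apply F[7]=+0.812 → step 8: x=-0.037, v=-0.213, θ=-0.016, ω=0.304
apply F[8]=+0.798 → step 9: x=-0.041, v=-0.196, θ=-0.010, ω=0.261
apply F[9]=+0.770 → step 10: x=-0.045, v=-0.181, θ=-0.006, ω=0.222
apply F[10]=+0.737 → step 11: x=-0.049, v=-0.167, θ=-0.002, ω=0.188
apply F[11]=+0.703 → step 12: x=-0.052, v=-0.154, θ=0.002, ω=0.159
apply F[12]=+0.670 → step 13: x=-0.055, v=-0.142, θ=0.005, ω=0.133
apply F[13]=+0.639 → step 14: x=-0.058, v=-0.131, θ=0.007, ω=0.111
apply F[14]=+0.609 → step 15: x=-0.060, v=-0.121, θ=0.009, ω=0.092
Max |angle| over trajectory = 0.083 rad; bound = 0.137 → within bound.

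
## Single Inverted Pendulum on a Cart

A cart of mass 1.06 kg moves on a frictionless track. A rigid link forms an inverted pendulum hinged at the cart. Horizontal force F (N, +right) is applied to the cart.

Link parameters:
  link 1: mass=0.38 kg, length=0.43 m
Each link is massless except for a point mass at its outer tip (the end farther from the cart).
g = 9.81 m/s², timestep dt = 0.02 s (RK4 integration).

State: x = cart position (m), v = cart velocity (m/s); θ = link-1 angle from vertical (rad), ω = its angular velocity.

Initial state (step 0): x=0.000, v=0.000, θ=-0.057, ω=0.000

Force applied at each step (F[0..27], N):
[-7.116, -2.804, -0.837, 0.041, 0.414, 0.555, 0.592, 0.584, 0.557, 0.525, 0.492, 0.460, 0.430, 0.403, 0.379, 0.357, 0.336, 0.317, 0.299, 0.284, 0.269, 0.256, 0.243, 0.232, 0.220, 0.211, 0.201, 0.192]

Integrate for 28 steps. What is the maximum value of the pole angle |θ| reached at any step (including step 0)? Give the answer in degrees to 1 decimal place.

apply F[0]=-7.116 → step 1: x=-0.001, v=-0.130, θ=-0.054, ω=0.277
apply F[1]=-2.804 → step 2: x=-0.004, v=-0.179, θ=-0.048, ω=0.368
apply F[2]=-0.837 → step 3: x=-0.008, v=-0.192, θ=-0.040, ω=0.377
apply F[3]=+0.041 → step 4: x=-0.012, v=-0.189, θ=-0.033, ω=0.353
apply F[4]=+0.414 → step 5: x=-0.016, v=-0.179, θ=-0.026, ω=0.316
apply F[5]=+0.555 → step 6: x=-0.019, v=-0.167, θ=-0.020, ω=0.277
apply F[6]=+0.592 → step 7: x=-0.022, v=-0.154, θ=-0.015, ω=0.240
apply F[7]=+0.584 → step 8: x=-0.025, v=-0.143, θ=-0.011, ω=0.207
apply F[8]=+0.557 → step 9: x=-0.028, v=-0.131, θ=-0.007, ω=0.177
apply F[9]=+0.525 → step 10: x=-0.031, v=-0.121, θ=-0.004, ω=0.151
apply F[10]=+0.492 → step 11: x=-0.033, v=-0.112, θ=-0.001, ω=0.128
apply F[11]=+0.460 → step 12: x=-0.035, v=-0.103, θ=0.001, ω=0.108
apply F[12]=+0.430 → step 13: x=-0.037, v=-0.095, θ=0.003, ω=0.090
apply F[13]=+0.403 → step 14: x=-0.039, v=-0.088, θ=0.005, ω=0.075
apply F[14]=+0.379 → step 15: x=-0.040, v=-0.081, θ=0.006, ω=0.062
apply F[15]=+0.357 → step 16: x=-0.042, v=-0.075, θ=0.008, ω=0.051
apply F[16]=+0.336 → step 17: x=-0.043, v=-0.069, θ=0.008, ω=0.041
apply F[17]=+0.317 → step 18: x=-0.045, v=-0.064, θ=0.009, ω=0.033
apply F[18]=+0.299 → step 19: x=-0.046, v=-0.059, θ=0.010, ω=0.025
apply F[19]=+0.284 → step 20: x=-0.047, v=-0.054, θ=0.010, ω=0.019
apply F[20]=+0.269 → step 21: x=-0.048, v=-0.050, θ=0.011, ω=0.014
apply F[21]=+0.256 → step 22: x=-0.049, v=-0.046, θ=0.011, ω=0.009
apply F[22]=+0.243 → step 23: x=-0.050, v=-0.042, θ=0.011, ω=0.005
apply F[23]=+0.232 → step 24: x=-0.051, v=-0.038, θ=0.011, ω=0.002
apply F[24]=+0.220 → step 25: x=-0.052, v=-0.035, θ=0.011, ω=-0.001
apply F[25]=+0.211 → step 26: x=-0.052, v=-0.032, θ=0.011, ω=-0.003
apply F[26]=+0.201 → step 27: x=-0.053, v=-0.029, θ=0.011, ω=-0.005
apply F[27]=+0.192 → step 28: x=-0.053, v=-0.026, θ=0.011, ω=-0.007
Max |angle| over trajectory = 0.057 rad = 3.3°.

Answer: 3.3°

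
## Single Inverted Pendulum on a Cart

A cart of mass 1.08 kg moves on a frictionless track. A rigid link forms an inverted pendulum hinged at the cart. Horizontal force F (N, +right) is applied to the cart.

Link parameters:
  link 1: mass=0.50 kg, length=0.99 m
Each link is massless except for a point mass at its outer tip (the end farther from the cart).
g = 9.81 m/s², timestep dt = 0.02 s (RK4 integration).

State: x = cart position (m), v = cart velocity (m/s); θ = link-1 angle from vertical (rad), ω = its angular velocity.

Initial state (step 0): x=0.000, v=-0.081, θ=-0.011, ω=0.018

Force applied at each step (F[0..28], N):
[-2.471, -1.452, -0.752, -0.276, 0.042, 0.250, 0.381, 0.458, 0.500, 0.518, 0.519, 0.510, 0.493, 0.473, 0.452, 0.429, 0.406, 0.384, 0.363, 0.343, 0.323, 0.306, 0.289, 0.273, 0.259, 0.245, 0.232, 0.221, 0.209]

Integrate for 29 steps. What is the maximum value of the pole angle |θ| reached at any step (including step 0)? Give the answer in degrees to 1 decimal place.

apply F[0]=-2.471 → step 1: x=-0.002, v=-0.126, θ=-0.010, ω=0.061
apply F[1]=-1.452 → step 2: x=-0.005, v=-0.152, θ=-0.009, ω=0.086
apply F[2]=-0.752 → step 3: x=-0.008, v=-0.165, θ=-0.007, ω=0.097
apply F[3]=-0.276 → step 4: x=-0.011, v=-0.170, θ=-0.005, ω=0.101
apply F[4]=+0.042 → step 5: x=-0.015, v=-0.168, θ=-0.003, ω=0.099
apply F[5]=+0.250 → step 6: x=-0.018, v=-0.164, θ=-0.001, ω=0.094
apply F[6]=+0.381 → step 7: x=-0.021, v=-0.157, θ=0.001, ω=0.086
apply F[7]=+0.458 → step 8: x=-0.024, v=-0.148, θ=0.002, ω=0.078
apply F[8]=+0.500 → step 9: x=-0.027, v=-0.139, θ=0.004, ω=0.070
apply F[9]=+0.518 → step 10: x=-0.030, v=-0.130, θ=0.005, ω=0.062
apply F[10]=+0.519 → step 11: x=-0.032, v=-0.121, θ=0.006, ω=0.054
apply F[11]=+0.510 → step 12: x=-0.035, v=-0.112, θ=0.007, ω=0.046
apply F[12]=+0.493 → step 13: x=-0.037, v=-0.104, θ=0.008, ω=0.039
apply F[13]=+0.473 → step 14: x=-0.039, v=-0.096, θ=0.009, ω=0.033
apply F[14]=+0.452 → step 15: x=-0.041, v=-0.088, θ=0.010, ω=0.027
apply F[15]=+0.429 → step 16: x=-0.042, v=-0.081, θ=0.010, ω=0.022
apply F[16]=+0.406 → step 17: x=-0.044, v=-0.075, θ=0.010, ω=0.017
apply F[17]=+0.384 → step 18: x=-0.045, v=-0.068, θ=0.011, ω=0.013
apply F[18]=+0.363 → step 19: x=-0.047, v=-0.063, θ=0.011, ω=0.009
apply F[19]=+0.343 → step 20: x=-0.048, v=-0.057, θ=0.011, ω=0.006
apply F[20]=+0.323 → step 21: x=-0.049, v=-0.052, θ=0.011, ω=0.003
apply F[21]=+0.306 → step 22: x=-0.050, v=-0.048, θ=0.011, ω=0.001
apply F[22]=+0.289 → step 23: x=-0.051, v=-0.043, θ=0.011, ω=-0.001
apply F[23]=+0.273 → step 24: x=-0.052, v=-0.039, θ=0.011, ω=-0.003
apply F[24]=+0.259 → step 25: x=-0.053, v=-0.036, θ=0.011, ω=-0.005
apply F[25]=+0.245 → step 26: x=-0.053, v=-0.032, θ=0.011, ω=-0.006
apply F[26]=+0.232 → step 27: x=-0.054, v=-0.029, θ=0.011, ω=-0.007
apply F[27]=+0.221 → step 28: x=-0.054, v=-0.026, θ=0.011, ω=-0.008
apply F[28]=+0.209 → step 29: x=-0.055, v=-0.023, θ=0.010, ω=-0.009
Max |angle| over trajectory = 0.011 rad = 0.6°.

Answer: 0.6°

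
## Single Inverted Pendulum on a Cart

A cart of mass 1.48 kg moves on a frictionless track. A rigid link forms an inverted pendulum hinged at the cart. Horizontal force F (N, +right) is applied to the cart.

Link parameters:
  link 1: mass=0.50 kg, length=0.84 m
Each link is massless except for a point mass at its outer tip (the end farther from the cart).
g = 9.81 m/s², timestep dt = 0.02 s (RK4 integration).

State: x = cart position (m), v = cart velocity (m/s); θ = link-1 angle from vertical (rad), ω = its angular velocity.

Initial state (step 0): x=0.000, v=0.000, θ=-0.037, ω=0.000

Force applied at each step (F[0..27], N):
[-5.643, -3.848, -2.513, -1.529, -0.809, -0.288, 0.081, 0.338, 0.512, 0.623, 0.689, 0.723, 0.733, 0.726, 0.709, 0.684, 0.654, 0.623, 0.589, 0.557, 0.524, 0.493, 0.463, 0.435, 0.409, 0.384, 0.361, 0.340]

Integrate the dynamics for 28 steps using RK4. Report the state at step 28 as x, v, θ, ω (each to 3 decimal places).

apply F[0]=-5.643 → step 1: x=-0.001, v=-0.074, θ=-0.036, ω=0.079
apply F[1]=-3.848 → step 2: x=-0.003, v=-0.123, θ=-0.034, ω=0.130
apply F[2]=-2.513 → step 3: x=-0.005, v=-0.155, θ=-0.031, ω=0.160
apply F[3]=-1.529 → step 4: x=-0.009, v=-0.174, θ=-0.028, ω=0.176
apply F[4]=-0.809 → step 5: x=-0.012, v=-0.183, θ=-0.024, ω=0.180
apply F[5]=-0.288 → step 6: x=-0.016, v=-0.186, θ=-0.021, ω=0.178
apply F[6]=+0.081 → step 7: x=-0.020, v=-0.183, θ=-0.017, ω=0.171
apply F[7]=+0.338 → step 8: x=-0.023, v=-0.178, θ=-0.014, ω=0.161
apply F[8]=+0.512 → step 9: x=-0.027, v=-0.170, θ=-0.011, ω=0.148
apply F[9]=+0.623 → step 10: x=-0.030, v=-0.161, θ=-0.008, ω=0.135
apply F[10]=+0.689 → step 11: x=-0.033, v=-0.151, θ=-0.005, ω=0.122
apply F[11]=+0.723 → step 12: x=-0.036, v=-0.141, θ=-0.003, ω=0.109
apply F[12]=+0.733 → step 13: x=-0.039, v=-0.131, θ=-0.001, ω=0.097
apply F[13]=+0.726 → step 14: x=-0.041, v=-0.121, θ=0.001, ω=0.085
apply F[14]=+0.709 → step 15: x=-0.044, v=-0.112, θ=0.002, ω=0.074
apply F[15]=+0.684 → step 16: x=-0.046, v=-0.103, θ=0.004, ω=0.064
apply F[16]=+0.654 → step 17: x=-0.048, v=-0.094, θ=0.005, ω=0.055
apply F[17]=+0.623 → step 18: x=-0.050, v=-0.086, θ=0.006, ω=0.047
apply F[18]=+0.589 → step 19: x=-0.051, v=-0.079, θ=0.007, ω=0.039
apply F[19]=+0.557 → step 20: x=-0.053, v=-0.071, θ=0.008, ω=0.033
apply F[20]=+0.524 → step 21: x=-0.054, v=-0.065, θ=0.008, ω=0.027
apply F[21]=+0.493 → step 22: x=-0.055, v=-0.059, θ=0.009, ω=0.021
apply F[22]=+0.463 → step 23: x=-0.057, v=-0.053, θ=0.009, ω=0.017
apply F[23]=+0.435 → step 24: x=-0.058, v=-0.048, θ=0.009, ω=0.012
apply F[24]=+0.409 → step 25: x=-0.058, v=-0.043, θ=0.010, ω=0.009
apply F[25]=+0.384 → step 26: x=-0.059, v=-0.038, θ=0.010, ω=0.006
apply F[26]=+0.361 → step 27: x=-0.060, v=-0.034, θ=0.010, ω=0.003
apply F[27]=+0.340 → step 28: x=-0.061, v=-0.030, θ=0.010, ω=0.000

Answer: x=-0.061, v=-0.030, θ=0.010, ω=0.000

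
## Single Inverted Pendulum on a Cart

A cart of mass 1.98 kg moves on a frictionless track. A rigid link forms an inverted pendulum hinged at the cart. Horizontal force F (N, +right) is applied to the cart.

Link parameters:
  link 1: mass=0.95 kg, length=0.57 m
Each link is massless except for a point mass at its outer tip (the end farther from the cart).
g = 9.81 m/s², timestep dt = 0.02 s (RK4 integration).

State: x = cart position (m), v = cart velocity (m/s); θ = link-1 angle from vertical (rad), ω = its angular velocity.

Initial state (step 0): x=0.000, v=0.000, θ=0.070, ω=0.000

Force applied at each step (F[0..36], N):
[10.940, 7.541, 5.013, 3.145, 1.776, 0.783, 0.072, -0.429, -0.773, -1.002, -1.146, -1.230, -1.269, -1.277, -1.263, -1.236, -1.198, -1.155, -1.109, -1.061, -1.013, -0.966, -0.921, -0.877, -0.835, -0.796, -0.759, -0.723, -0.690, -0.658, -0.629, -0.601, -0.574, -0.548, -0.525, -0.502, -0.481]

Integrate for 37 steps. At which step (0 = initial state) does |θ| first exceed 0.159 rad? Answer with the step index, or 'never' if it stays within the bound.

apply F[0]=+10.940 → step 1: x=0.001, v=0.104, θ=0.068, ω=-0.158
apply F[1]=+7.541 → step 2: x=0.004, v=0.174, θ=0.064, ω=-0.257
apply F[2]=+5.013 → step 3: x=0.008, v=0.218, θ=0.059, ω=-0.314
apply F[3]=+3.145 → step 4: x=0.012, v=0.245, θ=0.052, ω=-0.342
apply F[4]=+1.776 → step 5: x=0.017, v=0.258, θ=0.045, ω=-0.349
apply F[5]=+0.783 → step 6: x=0.023, v=0.262, θ=0.038, ω=-0.341
apply F[6]=+0.072 → step 7: x=0.028, v=0.260, θ=0.032, ω=-0.325
apply F[7]=-0.429 → step 8: x=0.033, v=0.253, θ=0.025, ω=-0.303
apply F[8]=-0.773 → step 9: x=0.038, v=0.243, θ=0.020, ω=-0.278
apply F[9]=-1.002 → step 10: x=0.043, v=0.231, θ=0.014, ω=-0.251
apply F[10]=-1.146 → step 11: x=0.047, v=0.219, θ=0.009, ω=-0.225
apply F[11]=-1.230 → step 12: x=0.051, v=0.205, θ=0.005, ω=-0.200
apply F[12]=-1.269 → step 13: x=0.055, v=0.192, θ=0.001, ω=-0.175
apply F[13]=-1.277 → step 14: x=0.059, v=0.179, θ=-0.002, ω=-0.153
apply F[14]=-1.263 → step 15: x=0.063, v=0.167, θ=-0.005, ω=-0.132
apply F[15]=-1.236 → step 16: x=0.066, v=0.155, θ=-0.007, ω=-0.113
apply F[16]=-1.198 → step 17: x=0.069, v=0.144, θ=-0.009, ω=-0.096
apply F[17]=-1.155 → step 18: x=0.072, v=0.133, θ=-0.011, ω=-0.081
apply F[18]=-1.109 → step 19: x=0.074, v=0.123, θ=-0.012, ω=-0.067
apply F[19]=-1.061 → step 20: x=0.076, v=0.113, θ=-0.014, ω=-0.055
apply F[20]=-1.013 → step 21: x=0.079, v=0.104, θ=-0.015, ω=-0.044
apply F[21]=-0.966 → step 22: x=0.081, v=0.096, θ=-0.015, ω=-0.035
apply F[22]=-0.921 → step 23: x=0.082, v=0.088, θ=-0.016, ω=-0.027
apply F[23]=-0.877 → step 24: x=0.084, v=0.081, θ=-0.017, ω=-0.019
apply F[24]=-0.835 → step 25: x=0.086, v=0.074, θ=-0.017, ω=-0.013
apply F[25]=-0.796 → step 26: x=0.087, v=0.068, θ=-0.017, ω=-0.008
apply F[26]=-0.759 → step 27: x=0.088, v=0.062, θ=-0.017, ω=-0.003
apply F[27]=-0.723 → step 28: x=0.090, v=0.056, θ=-0.017, ω=0.001
apply F[28]=-0.690 → step 29: x=0.091, v=0.051, θ=-0.017, ω=0.005
apply F[29]=-0.658 → step 30: x=0.092, v=0.046, θ=-0.017, ω=0.008
apply F[30]=-0.629 → step 31: x=0.092, v=0.041, θ=-0.017, ω=0.010
apply F[31]=-0.601 → step 32: x=0.093, v=0.036, θ=-0.017, ω=0.012
apply F[32]=-0.574 → step 33: x=0.094, v=0.032, θ=-0.016, ω=0.014
apply F[33]=-0.548 → step 34: x=0.095, v=0.028, θ=-0.016, ω=0.016
apply F[34]=-0.525 → step 35: x=0.095, v=0.024, θ=-0.016, ω=0.017
apply F[35]=-0.502 → step 36: x=0.096, v=0.021, θ=-0.015, ω=0.018
apply F[36]=-0.481 → step 37: x=0.096, v=0.017, θ=-0.015, ω=0.018
max |θ| = 0.070 ≤ 0.159 over all 38 states.

Answer: never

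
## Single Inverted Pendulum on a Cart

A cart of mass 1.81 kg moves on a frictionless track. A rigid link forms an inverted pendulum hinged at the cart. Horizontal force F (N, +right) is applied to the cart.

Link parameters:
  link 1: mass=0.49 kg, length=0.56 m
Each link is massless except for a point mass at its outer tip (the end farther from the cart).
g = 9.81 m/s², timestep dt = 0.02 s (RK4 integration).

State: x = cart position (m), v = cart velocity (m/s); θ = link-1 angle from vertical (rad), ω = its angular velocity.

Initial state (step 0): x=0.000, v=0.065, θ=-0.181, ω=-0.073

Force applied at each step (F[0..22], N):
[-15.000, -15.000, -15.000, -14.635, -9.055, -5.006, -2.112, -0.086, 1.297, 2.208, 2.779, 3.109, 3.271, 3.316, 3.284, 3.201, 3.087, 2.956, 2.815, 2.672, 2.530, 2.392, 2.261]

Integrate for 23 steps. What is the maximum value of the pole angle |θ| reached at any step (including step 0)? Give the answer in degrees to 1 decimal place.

Answer: 10.4°

Derivation:
apply F[0]=-15.000 → step 1: x=-0.000, v=-0.090, θ=-0.180, ω=0.136
apply F[1]=-15.000 → step 2: x=-0.004, v=-0.245, θ=-0.176, ω=0.347
apply F[2]=-15.000 → step 3: x=-0.010, v=-0.401, θ=-0.166, ω=0.561
apply F[3]=-14.635 → step 4: x=-0.020, v=-0.553, θ=-0.153, ω=0.774
apply F[4]=-9.055 → step 5: x=-0.032, v=-0.646, θ=-0.137, ω=0.886
apply F[5]=-5.006 → step 6: x=-0.045, v=-0.694, θ=-0.118, ω=0.928
apply F[6]=-2.112 → step 7: x=-0.059, v=-0.712, θ=-0.100, ω=0.921
apply F[7]=-0.086 → step 8: x=-0.073, v=-0.709, θ=-0.082, ω=0.883
apply F[8]=+1.297 → step 9: x=-0.087, v=-0.691, θ=-0.065, ω=0.825
apply F[9]=+2.208 → step 10: x=-0.101, v=-0.663, θ=-0.049, ω=0.757
apply F[10]=+2.779 → step 11: x=-0.114, v=-0.630, θ=-0.035, ω=0.684
apply F[11]=+3.109 → step 12: x=-0.126, v=-0.595, θ=-0.022, ω=0.610
apply F[12]=+3.271 → step 13: x=-0.137, v=-0.558, θ=-0.010, ω=0.539
apply F[13]=+3.316 → step 14: x=-0.148, v=-0.521, θ=-0.000, ω=0.471
apply F[14]=+3.284 → step 15: x=-0.158, v=-0.485, θ=0.009, ω=0.408
apply F[15]=+3.201 → step 16: x=-0.168, v=-0.450, θ=0.016, ω=0.350
apply F[16]=+3.087 → step 17: x=-0.176, v=-0.417, θ=0.023, ω=0.298
apply F[17]=+2.956 → step 18: x=-0.184, v=-0.386, θ=0.028, ω=0.251
apply F[18]=+2.815 → step 19: x=-0.192, v=-0.356, θ=0.033, ω=0.209
apply F[19]=+2.672 → step 20: x=-0.199, v=-0.328, θ=0.037, ω=0.172
apply F[20]=+2.530 → step 21: x=-0.205, v=-0.303, θ=0.040, ω=0.139
apply F[21]=+2.392 → step 22: x=-0.211, v=-0.278, θ=0.042, ω=0.110
apply F[22]=+2.261 → step 23: x=-0.216, v=-0.256, θ=0.044, ω=0.085
Max |angle| over trajectory = 0.181 rad = 10.4°.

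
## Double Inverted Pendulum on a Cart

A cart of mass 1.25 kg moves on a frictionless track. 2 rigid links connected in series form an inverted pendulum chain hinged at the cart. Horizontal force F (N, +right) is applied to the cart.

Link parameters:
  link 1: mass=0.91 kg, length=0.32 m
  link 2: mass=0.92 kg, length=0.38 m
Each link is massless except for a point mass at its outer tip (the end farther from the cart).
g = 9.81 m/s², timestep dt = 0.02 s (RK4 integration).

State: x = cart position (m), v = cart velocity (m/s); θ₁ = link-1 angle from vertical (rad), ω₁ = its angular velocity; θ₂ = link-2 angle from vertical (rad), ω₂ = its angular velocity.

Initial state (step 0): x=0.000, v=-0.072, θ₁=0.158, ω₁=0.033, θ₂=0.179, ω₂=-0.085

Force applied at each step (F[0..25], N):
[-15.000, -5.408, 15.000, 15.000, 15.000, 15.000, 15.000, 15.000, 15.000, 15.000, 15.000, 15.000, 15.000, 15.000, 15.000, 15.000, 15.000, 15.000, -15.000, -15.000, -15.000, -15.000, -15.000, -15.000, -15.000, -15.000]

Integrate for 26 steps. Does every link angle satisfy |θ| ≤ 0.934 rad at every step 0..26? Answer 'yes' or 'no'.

Answer: yes

Derivation:
apply F[0]=-15.000 → step 1: x=-0.004, v=-0.347, θ₁=0.168, ω₁=0.971, θ₂=0.177, ω₂=-0.072
apply F[1]=-5.408 → step 2: x=-0.012, v=-0.475, θ₁=0.192, ω₁=1.476, θ₂=0.176, ω₂=-0.074
apply F[2]=+15.000 → step 3: x=-0.020, v=-0.300, θ₁=0.218, ω₁=1.087, θ₂=0.174, ω₂=-0.109
apply F[3]=+15.000 → step 4: x=-0.024, v=-0.134, θ₁=0.236, ω₁=0.757, θ₂=0.171, ω₂=-0.174
apply F[4]=+15.000 → step 5: x=-0.026, v=0.027, θ₁=0.249, ω₁=0.469, θ₂=0.167, ω₂=-0.261
apply F[5]=+15.000 → step 6: x=-0.023, v=0.184, θ₁=0.255, ω₁=0.209, θ₂=0.161, ω₂=-0.367
apply F[6]=+15.000 → step 7: x=-0.018, v=0.340, θ₁=0.257, ω₁=-0.036, θ₂=0.152, ω₂=-0.486
apply F[7]=+15.000 → step 8: x=-0.010, v=0.497, θ₁=0.254, ω₁=-0.278, θ₂=0.141, ω₂=-0.615
apply F[8]=+15.000 → step 9: x=0.002, v=0.656, θ₁=0.246, ω₁=-0.527, θ₂=0.128, ω₂=-0.752
apply F[9]=+15.000 → step 10: x=0.016, v=0.819, θ₁=0.233, ω₁=-0.795, θ₂=0.111, ω₂=-0.891
apply F[10]=+15.000 → step 11: x=0.035, v=0.989, θ₁=0.214, ω₁=-1.095, θ₂=0.092, ω₂=-1.031
apply F[11]=+15.000 → step 12: x=0.056, v=1.167, θ₁=0.189, ω₁=-1.440, θ₂=0.070, ω₂=-1.164
apply F[12]=+15.000 → step 13: x=0.081, v=1.357, θ₁=0.156, ω₁=-1.848, θ₂=0.046, ω₂=-1.286
apply F[13]=+15.000 → step 14: x=0.110, v=1.560, θ₁=0.114, ω₁=-2.337, θ₂=0.019, ω₂=-1.387
apply F[14]=+15.000 → step 15: x=0.144, v=1.779, θ₁=0.062, ω₁=-2.922, θ₂=-0.010, ω₂=-1.459
apply F[15]=+15.000 → step 16: x=0.182, v=2.013, θ₁=-0.003, ω₁=-3.614, θ₂=-0.039, ω₂=-1.496
apply F[16]=+15.000 → step 17: x=0.224, v=2.257, θ₁=-0.083, ω₁=-4.398, θ₂=-0.069, ω₂=-1.502
apply F[17]=+15.000 → step 18: x=0.272, v=2.497, θ₁=-0.180, ω₁=-5.221, θ₂=-0.099, ω₂=-1.503
apply F[18]=-15.000 → step 19: x=0.320, v=2.282, θ₁=-0.279, ω₁=-4.730, θ₂=-0.129, ω₂=-1.457
apply F[19]=-15.000 → step 20: x=0.363, v=2.090, θ₁=-0.370, ω₁=-4.412, θ₂=-0.157, ω₂=-1.358
apply F[20]=-15.000 → step 21: x=0.403, v=1.918, θ₁=-0.456, ω₁=-4.248, θ₂=-0.183, ω₂=-1.210
apply F[21]=-15.000 → step 22: x=0.440, v=1.761, θ₁=-0.541, ω₁=-4.211, θ₂=-0.205, ω₂=-1.023
apply F[22]=-15.000 → step 23: x=0.474, v=1.612, θ₁=-0.626, ω₁=-4.276, θ₂=-0.224, ω₂=-0.808
apply F[23]=-15.000 → step 24: x=0.505, v=1.466, θ₁=-0.712, ω₁=-4.420, θ₂=-0.238, ω₂=-0.577
apply F[24]=-15.000 → step 25: x=0.533, v=1.317, θ₁=-0.803, ω₁=-4.626, θ₂=-0.247, ω₂=-0.340
apply F[25]=-15.000 → step 26: x=0.557, v=1.162, θ₁=-0.898, ω₁=-4.878, θ₂=-0.251, ω₂=-0.111
Max |angle| over trajectory = 0.898 rad; bound = 0.934 → within bound.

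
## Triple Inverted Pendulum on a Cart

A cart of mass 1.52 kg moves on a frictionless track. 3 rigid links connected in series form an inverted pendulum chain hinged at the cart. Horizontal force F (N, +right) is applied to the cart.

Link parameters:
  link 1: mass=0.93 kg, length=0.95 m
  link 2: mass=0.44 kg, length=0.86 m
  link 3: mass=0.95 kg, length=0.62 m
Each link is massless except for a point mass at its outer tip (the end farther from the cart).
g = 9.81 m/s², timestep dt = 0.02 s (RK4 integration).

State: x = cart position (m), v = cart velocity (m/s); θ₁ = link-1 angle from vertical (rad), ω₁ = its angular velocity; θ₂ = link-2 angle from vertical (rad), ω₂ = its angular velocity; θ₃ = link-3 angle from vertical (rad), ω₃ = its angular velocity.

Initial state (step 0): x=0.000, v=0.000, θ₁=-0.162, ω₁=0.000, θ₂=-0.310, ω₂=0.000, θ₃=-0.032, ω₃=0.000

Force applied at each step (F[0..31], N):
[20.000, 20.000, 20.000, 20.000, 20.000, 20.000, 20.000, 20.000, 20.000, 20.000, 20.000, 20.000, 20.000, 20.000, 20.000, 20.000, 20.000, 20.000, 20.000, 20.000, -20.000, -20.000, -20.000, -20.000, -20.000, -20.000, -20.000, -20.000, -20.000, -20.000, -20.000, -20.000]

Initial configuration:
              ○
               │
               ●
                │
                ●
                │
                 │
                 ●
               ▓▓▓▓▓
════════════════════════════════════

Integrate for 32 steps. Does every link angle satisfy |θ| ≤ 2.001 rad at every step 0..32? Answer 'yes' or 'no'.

apply F[0]=+20.000 → step 1: x=0.003, v=0.295, θ₁=-0.165, ω₁=-0.312, θ₂=-0.311, ω₂=-0.135, θ₃=-0.030, ω₃=0.168
apply F[1]=+20.000 → step 2: x=0.012, v=0.590, θ₁=-0.175, ω₁=-0.627, θ₂=-0.315, ω₂=-0.263, θ₃=-0.025, ω₃=0.331
apply F[2]=+20.000 → step 3: x=0.027, v=0.884, θ₁=-0.190, ω₁=-0.947, θ₂=-0.322, ω₂=-0.378, θ₃=-0.017, ω₃=0.483
apply F[3]=+20.000 → step 4: x=0.047, v=1.176, θ₁=-0.212, ω₁=-1.273, θ₂=-0.330, ω₂=-0.474, θ₃=-0.006, ω₃=0.616
apply F[4]=+20.000 → step 5: x=0.074, v=1.464, θ₁=-0.241, ω₁=-1.604, θ₂=-0.341, ω₂=-0.544, θ₃=0.007, ω₃=0.721
apply F[5]=+20.000 → step 6: x=0.106, v=1.745, θ₁=-0.277, ω₁=-1.937, θ₂=-0.352, ω₂=-0.585, θ₃=0.022, ω₃=0.788
apply F[6]=+20.000 → step 7: x=0.143, v=2.015, θ₁=-0.319, ω₁=-2.268, θ₂=-0.364, ω₂=-0.594, θ₃=0.039, ω₃=0.807
apply F[7]=+20.000 → step 8: x=0.186, v=2.270, θ₁=-0.367, ω₁=-2.591, θ₂=-0.375, ω₂=-0.574, θ₃=0.054, ω₃=0.771
apply F[8]=+20.000 → step 9: x=0.234, v=2.505, θ₁=-0.422, ω₁=-2.898, θ₂=-0.387, ω₂=-0.531, θ₃=0.069, ω₃=0.674
apply F[9]=+20.000 → step 10: x=0.286, v=2.716, θ₁=-0.483, ω₁=-3.181, θ₂=-0.397, ω₂=-0.475, θ₃=0.081, ω₃=0.517
apply F[10]=+20.000 → step 11: x=0.342, v=2.900, θ₁=-0.549, ω₁=-3.436, θ₂=-0.406, ω₂=-0.417, θ₃=0.089, ω₃=0.306
apply F[11]=+20.000 → step 12: x=0.402, v=3.057, θ₁=-0.620, ω₁=-3.658, θ₂=-0.413, ω₂=-0.370, θ₃=0.093, ω₃=0.049
apply F[12]=+20.000 → step 13: x=0.464, v=3.185, θ₁=-0.695, ω₁=-3.847, θ₂=-0.420, ω₂=-0.344, θ₃=0.091, ω₃=-0.243
apply F[13]=+20.000 → step 14: x=0.529, v=3.286, θ₁=-0.774, ω₁=-4.004, θ₂=-0.427, ω₂=-0.349, θ₃=0.083, ω₃=-0.556
apply F[14]=+20.000 → step 15: x=0.596, v=3.363, θ₁=-0.855, ω₁=-4.133, θ₂=-0.435, ω₂=-0.389, θ₃=0.069, ω₃=-0.881
apply F[15]=+20.000 → step 16: x=0.664, v=3.419, θ₁=-0.939, ω₁=-4.238, θ₂=-0.443, ω₂=-0.466, θ₃=0.048, ω₃=-1.207
apply F[16]=+20.000 → step 17: x=0.732, v=3.456, θ₁=-1.025, ω₁=-4.323, θ₂=-0.454, ω₂=-0.580, θ₃=0.020, ω₃=-1.527
apply F[17]=+20.000 → step 18: x=0.802, v=3.477, θ₁=-1.112, ω₁=-4.392, θ₂=-0.467, ω₂=-0.731, θ₃=-0.013, ω₃=-1.839
apply F[18]=+20.000 → step 19: x=0.871, v=3.483, θ₁=-1.200, ω₁=-4.447, θ₂=-0.483, ω₂=-0.916, θ₃=-0.053, ω₃=-2.139
apply F[19]=+20.000 → step 20: x=0.941, v=3.478, θ₁=-1.290, ω₁=-4.491, θ₂=-0.503, ω₂=-1.134, θ₃=-0.099, ω₃=-2.426
apply F[20]=-20.000 → step 21: x=1.007, v=3.164, θ₁=-1.380, ω₁=-4.563, θ₂=-0.526, ω₂=-1.143, θ₃=-0.148, ω₃=-2.515
apply F[21]=-20.000 → step 22: x=1.067, v=2.840, θ₁=-1.472, ω₁=-4.657, θ₂=-0.549, ω₂=-1.170, θ₃=-0.199, ω₃=-2.606
apply F[22]=-20.000 → step 23: x=1.121, v=2.502, θ₁=-1.567, ω₁=-4.774, θ₂=-0.573, ω₂=-1.220, θ₃=-0.252, ω₃=-2.698
apply F[23]=-20.000 → step 24: x=1.167, v=2.148, θ₁=-1.663, ω₁=-4.914, θ₂=-0.598, ω₂=-1.301, θ₃=-0.307, ω₃=-2.792
apply F[24]=-20.000 → step 25: x=1.207, v=1.777, θ₁=-1.763, ω₁=-5.080, θ₂=-0.625, ω₂=-1.421, θ₃=-0.364, ω₃=-2.885
apply F[25]=-20.000 → step 26: x=1.238, v=1.384, θ₁=-1.867, ω₁=-5.273, θ₂=-0.655, ω₂=-1.591, θ₃=-0.423, ω₃=-2.977
apply F[26]=-20.000 → step 27: x=1.262, v=0.969, θ₁=-1.975, ω₁=-5.497, θ₂=-0.689, ω₂=-1.821, θ₃=-0.483, ω₃=-3.066
apply F[27]=-20.000 → step 28: x=1.277, v=0.528, θ₁=-2.087, ω₁=-5.754, θ₂=-0.729, ω₂=-2.127, θ₃=-0.545, ω₃=-3.153
apply F[28]=-20.000 → step 29: x=1.283, v=0.059, θ₁=-2.205, ω₁=-6.045, θ₂=-0.775, ω₂=-2.526, θ₃=-0.609, ω₃=-3.238
apply F[29]=-20.000 → step 30: x=1.279, v=-0.436, θ₁=-2.329, ω₁=-6.369, θ₂=-0.831, ω₂=-3.039, θ₃=-0.675, ω₃=-3.326
apply F[30]=-20.000 → step 31: x=1.265, v=-0.953, θ₁=-2.460, ω₁=-6.715, θ₂=-0.898, ω₂=-3.686, θ₃=-0.742, ω₃=-3.422
apply F[31]=-20.000 → step 32: x=1.241, v=-1.480, θ₁=-2.598, ω₁=-7.058, θ₂=-0.979, ω₂=-4.486, θ₃=-0.812, ω₃=-3.541
Max |angle| over trajectory = 2.598 rad; bound = 2.001 → exceeded.

Answer: no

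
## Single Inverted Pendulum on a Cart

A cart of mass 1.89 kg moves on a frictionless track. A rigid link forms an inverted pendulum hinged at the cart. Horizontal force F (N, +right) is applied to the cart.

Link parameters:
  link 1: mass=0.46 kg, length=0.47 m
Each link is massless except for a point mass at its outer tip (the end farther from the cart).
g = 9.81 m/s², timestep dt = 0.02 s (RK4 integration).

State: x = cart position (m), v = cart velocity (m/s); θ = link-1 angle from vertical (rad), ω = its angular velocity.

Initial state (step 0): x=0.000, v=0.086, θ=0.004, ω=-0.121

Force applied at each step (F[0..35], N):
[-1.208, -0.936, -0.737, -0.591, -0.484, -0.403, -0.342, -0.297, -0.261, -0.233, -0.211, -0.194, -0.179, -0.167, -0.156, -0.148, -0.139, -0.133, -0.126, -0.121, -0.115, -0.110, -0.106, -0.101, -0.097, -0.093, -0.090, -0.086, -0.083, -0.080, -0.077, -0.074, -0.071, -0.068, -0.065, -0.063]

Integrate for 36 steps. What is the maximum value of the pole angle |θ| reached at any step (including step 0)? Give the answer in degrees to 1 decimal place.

apply F[0]=-1.208 → step 1: x=0.002, v=0.073, θ=0.002, ω=-0.092
apply F[1]=-0.936 → step 2: x=0.003, v=0.063, θ=0.000, ω=-0.071
apply F[2]=-0.737 → step 3: x=0.004, v=0.055, θ=-0.001, ω=-0.054
apply F[3]=-0.591 → step 4: x=0.005, v=0.049, θ=-0.002, ω=-0.042
apply F[4]=-0.484 → step 5: x=0.006, v=0.044, θ=-0.003, ω=-0.032
apply F[5]=-0.403 → step 6: x=0.007, v=0.040, θ=-0.003, ω=-0.025
apply F[6]=-0.342 → step 7: x=0.008, v=0.037, θ=-0.004, ω=-0.019
apply F[7]=-0.297 → step 8: x=0.008, v=0.034, θ=-0.004, ω=-0.014
apply F[8]=-0.261 → step 9: x=0.009, v=0.031, θ=-0.004, ω=-0.010
apply F[9]=-0.233 → step 10: x=0.010, v=0.029, θ=-0.004, ω=-0.007
apply F[10]=-0.211 → step 11: x=0.010, v=0.027, θ=-0.005, ω=-0.005
apply F[11]=-0.194 → step 12: x=0.011, v=0.025, θ=-0.005, ω=-0.003
apply F[12]=-0.179 → step 13: x=0.011, v=0.023, θ=-0.005, ω=-0.001
apply F[13]=-0.167 → step 14: x=0.012, v=0.022, θ=-0.005, ω=-0.000
apply F[14]=-0.156 → step 15: x=0.012, v=0.020, θ=-0.005, ω=0.001
apply F[15]=-0.148 → step 16: x=0.012, v=0.019, θ=-0.005, ω=0.002
apply F[16]=-0.139 → step 17: x=0.013, v=0.018, θ=-0.005, ω=0.003
apply F[17]=-0.133 → step 18: x=0.013, v=0.017, θ=-0.005, ω=0.003
apply F[18]=-0.126 → step 19: x=0.014, v=0.015, θ=-0.005, ω=0.004
apply F[19]=-0.121 → step 20: x=0.014, v=0.014, θ=-0.004, ω=0.004
apply F[20]=-0.115 → step 21: x=0.014, v=0.013, θ=-0.004, ω=0.004
apply F[21]=-0.110 → step 22: x=0.014, v=0.012, θ=-0.004, ω=0.005
apply F[22]=-0.106 → step 23: x=0.015, v=0.011, θ=-0.004, ω=0.005
apply F[23]=-0.101 → step 24: x=0.015, v=0.011, θ=-0.004, ω=0.005
apply F[24]=-0.097 → step 25: x=0.015, v=0.010, θ=-0.004, ω=0.005
apply F[25]=-0.093 → step 26: x=0.015, v=0.009, θ=-0.004, ω=0.005
apply F[26]=-0.090 → step 27: x=0.015, v=0.008, θ=-0.004, ω=0.005
apply F[27]=-0.086 → step 28: x=0.016, v=0.007, θ=-0.004, ω=0.005
apply F[28]=-0.083 → step 29: x=0.016, v=0.007, θ=-0.004, ω=0.005
apply F[29]=-0.080 → step 30: x=0.016, v=0.006, θ=-0.003, ω=0.005
apply F[30]=-0.077 → step 31: x=0.016, v=0.005, θ=-0.003, ω=0.005
apply F[31]=-0.074 → step 32: x=0.016, v=0.005, θ=-0.003, ω=0.005
apply F[32]=-0.071 → step 33: x=0.016, v=0.004, θ=-0.003, ω=0.005
apply F[33]=-0.068 → step 34: x=0.016, v=0.004, θ=-0.003, ω=0.005
apply F[34]=-0.065 → step 35: x=0.016, v=0.003, θ=-0.003, ω=0.005
apply F[35]=-0.063 → step 36: x=0.016, v=0.003, θ=-0.003, ω=0.005
Max |angle| over trajectory = 0.005 rad = 0.3°.

Answer: 0.3°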